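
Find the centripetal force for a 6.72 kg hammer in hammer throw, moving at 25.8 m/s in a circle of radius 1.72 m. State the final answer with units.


Fc = m * v^2 / r
v^2 = 25.8^2 = 665.64
Fc = 6.72 * 665.64 / 1.72
Fc = 4473.1008 / 1.72 = 2600.64 N

2600.64 N


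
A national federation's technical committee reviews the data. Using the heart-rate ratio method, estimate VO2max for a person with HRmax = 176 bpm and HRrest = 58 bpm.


VO2max = 15.3 * HRmax / HRrest
VO2max = 15.3 * 176 / 58
VO2max = 2692.8 / 58 = 46.4276 mL/kg/min

46.4276 mL/kg/min


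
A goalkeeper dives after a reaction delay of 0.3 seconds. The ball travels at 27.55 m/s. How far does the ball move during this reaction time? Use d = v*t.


d = v * t
d = 27.55 * 0.3
d = 8.265 m

8.265 m


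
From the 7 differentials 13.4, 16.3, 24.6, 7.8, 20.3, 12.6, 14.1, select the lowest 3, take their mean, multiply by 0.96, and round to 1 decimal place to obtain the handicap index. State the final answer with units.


All differentials: 13.4, 16.3, 24.6, 7.8, 20.3, 12.6, 14.1
Sorted: 7.8, 12.6, 13.4, 14.1, 16.3, 20.3, 24.6
Best 3: 7.8, 12.6, 13.4
Average of best = 33.8 / 3 = 11.2667
Raw index = 11.2667 * 0.96 = 10.816
Handicap index = round(10.816, 1) = 10.8

10.8


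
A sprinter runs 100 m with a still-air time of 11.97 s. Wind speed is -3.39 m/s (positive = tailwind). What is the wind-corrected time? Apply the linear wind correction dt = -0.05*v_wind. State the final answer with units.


dt = -0.05 * v_wind = -0.05 * -3.39 = 0.1695 s
t_corrected = t_still + dt = 11.97 + (0.1695)
t_corrected = 12.1395 s

12.1395 s


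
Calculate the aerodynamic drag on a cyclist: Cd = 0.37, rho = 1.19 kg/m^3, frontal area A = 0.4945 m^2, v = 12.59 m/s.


Fd = 0.5 * Cd * rho * A * v^2
Fd = 0.5 * 0.37 * 1.19 * 0.4945 * 12.59^2
v^2 = 158.5081
Fd = 0.5 * 0.37 * 1.19 * 0.4945 * 158.5081 = 17.2559 N

17.2559 N


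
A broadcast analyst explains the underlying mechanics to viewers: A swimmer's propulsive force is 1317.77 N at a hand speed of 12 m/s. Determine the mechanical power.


P = F * v
P = 1317.77 * 12
P = 15813.24 W

15813.24 W


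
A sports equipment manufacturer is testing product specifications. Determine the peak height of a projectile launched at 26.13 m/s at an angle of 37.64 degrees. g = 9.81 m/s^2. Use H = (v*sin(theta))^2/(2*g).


H = (v*sin(theta))^2 / (2*g)
vy = v*sin(theta) = 26.13 * sin(37.64 deg) = 15.9575 m/s
H = vy^2 / (2*g) = 254.6432 / (2*9.81)
H = 254.6432 / 19.62 = 12.9788 m

12.9788 m


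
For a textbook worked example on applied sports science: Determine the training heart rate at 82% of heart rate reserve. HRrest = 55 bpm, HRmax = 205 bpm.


Target = HRrest + pct*(HRmax - HRrest)
Heart rate reserve = HRmax - HRrest = 205 - 55 = 150 bpm
Fraction = 82% = 0.82
Target = 55 + 0.82 * 150
Target = 55 + 123 = 178 bpm

178 bpm


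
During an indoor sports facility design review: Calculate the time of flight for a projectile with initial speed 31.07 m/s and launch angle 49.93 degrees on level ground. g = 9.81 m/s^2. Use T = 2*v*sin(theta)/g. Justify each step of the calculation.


T = 2*v*sin(theta)/g
sin(theta) = sin(49.93 deg) = 0.7653
T = 2*31.07*0.7653 / 9.81
T = 47.5532 / 9.81 = 4.8474 s

4.8474 s


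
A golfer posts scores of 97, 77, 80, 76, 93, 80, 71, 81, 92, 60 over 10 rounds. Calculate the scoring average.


Average = sum / n
Sum = 807
Average = 807 / 10 = 80.7

80.7


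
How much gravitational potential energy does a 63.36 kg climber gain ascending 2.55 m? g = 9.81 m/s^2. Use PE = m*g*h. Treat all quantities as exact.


PE = m * g * h
PE = 63.36 * 9.81 * 2.55
PE = 621.5616 * 2.55 = 1584.9821 J

1584.9821 J


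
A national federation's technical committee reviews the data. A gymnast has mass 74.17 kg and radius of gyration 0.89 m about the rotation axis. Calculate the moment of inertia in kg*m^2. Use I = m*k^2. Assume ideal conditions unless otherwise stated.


I = m * k^2
I = 74.17 * 0.89^2
I = 74.17 * 0.7921 = 58.7501 kg*m^2

58.7501 kg*m^2


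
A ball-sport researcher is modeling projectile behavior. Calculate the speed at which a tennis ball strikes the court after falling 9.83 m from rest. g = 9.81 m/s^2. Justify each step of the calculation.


v = sqrt(2 * g * h)
v = sqrt(2 * 9.81 * 9.83)
v = sqrt(192.8646) = 13.8876 m/s

13.8876 m/s


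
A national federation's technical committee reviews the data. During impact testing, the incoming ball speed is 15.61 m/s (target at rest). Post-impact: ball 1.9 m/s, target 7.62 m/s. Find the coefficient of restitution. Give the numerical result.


e = (v2_after - v1_after) / (v1_before - v2_before)
Numerator = 7.62 - 1.9 = 5.72
Denominator = 15.61 - 0 = 15.61
e = 5.72 / 15.61 = 0.3664

0.3664


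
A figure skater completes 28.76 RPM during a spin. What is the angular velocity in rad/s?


omega = RPM * 2 * pi / 60
omega = 28.76 * 2 * 3.14159 / 60
omega = 180.7044 / 60 = 3.0117 rad/s

3.0117 rad/s


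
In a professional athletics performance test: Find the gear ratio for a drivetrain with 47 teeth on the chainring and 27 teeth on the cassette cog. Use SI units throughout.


GR = front_teeth / rear_teeth
GR = 47 / 27
GR = 1.7407

1.7407


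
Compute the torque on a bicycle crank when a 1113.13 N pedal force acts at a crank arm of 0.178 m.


tau = F * d
tau = 1113.13 * 0.178
tau = 198.1371 N*m

198.1371 N*m


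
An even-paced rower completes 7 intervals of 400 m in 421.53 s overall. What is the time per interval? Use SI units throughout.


Split time = total_time / n_laps = 421.53 / 7
Split time = 60.2186 s per lap

60.2186 s


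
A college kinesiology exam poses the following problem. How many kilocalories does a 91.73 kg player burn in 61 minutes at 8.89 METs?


kcal = MET * mass * time_hr
Convert time: 61 min = 1.0167 hr
kcal = 8.89 * 91.73 * 1.0167
kcal = 829.071 kcal

829.071 kcal


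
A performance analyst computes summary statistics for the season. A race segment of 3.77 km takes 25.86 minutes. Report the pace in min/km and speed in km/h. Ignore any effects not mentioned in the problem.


Pace = time / distance = 25.86 min / 3.77 km = 6.8594 min/km
Speed = distance / time_in_hours = 3.77 / 0.431 hr
Speed = 8.7471 km/h

6.8594 min/km, 8.7471 km/h


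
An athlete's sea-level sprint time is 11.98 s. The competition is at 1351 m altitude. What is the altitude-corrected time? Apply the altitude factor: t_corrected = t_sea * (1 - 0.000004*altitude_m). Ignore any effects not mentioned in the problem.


Correction factor = 1 - 0.000004 * 1351 = 0.994596
t_corrected = t_sea * factor = 11.98 * 0.994596
t_corrected = 11.9153 s

11.9153 s


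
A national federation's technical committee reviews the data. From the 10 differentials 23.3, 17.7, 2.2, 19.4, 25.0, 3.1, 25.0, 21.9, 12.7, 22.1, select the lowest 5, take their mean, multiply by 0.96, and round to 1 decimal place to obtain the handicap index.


All differentials: 23.3, 17.7, 2.2, 19.4, 25.0, 3.1, 25.0, 21.9, 12.7, 22.1
Sorted: 2.2, 3.1, 12.7, 17.7, 19.4, 21.9, 22.1, 23.3, 25.0, 25.0
Best 5: 2.2, 3.1, 12.7, 17.7, 19.4
Average of best = 55.1 / 5 = 11.02
Raw index = 11.02 * 0.96 = 10.5792
Handicap index = round(10.5792, 1) = 10.6

10.6


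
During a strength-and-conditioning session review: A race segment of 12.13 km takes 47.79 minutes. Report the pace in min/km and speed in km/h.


Pace = time / distance = 47.79 min / 12.13 km = 3.9398 min/km
Speed = distance / time_in_hours = 12.13 / 0.7965 hr
Speed = 15.2291 km/h

3.9398 min/km, 15.2291 km/h


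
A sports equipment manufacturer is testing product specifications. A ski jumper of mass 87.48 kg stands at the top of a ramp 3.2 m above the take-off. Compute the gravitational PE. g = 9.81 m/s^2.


PE = m * g * h
PE = 87.48 * 9.81 * 3.2
PE = 858.1788 * 3.2 = 2746.1722 J

2746.1722 J


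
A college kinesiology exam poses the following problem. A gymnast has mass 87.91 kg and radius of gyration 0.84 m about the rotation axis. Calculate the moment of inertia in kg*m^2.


I = m * k^2
I = 87.91 * 0.84^2
I = 87.91 * 0.7056 = 62.0293 kg*m^2

62.0293 kg*m^2


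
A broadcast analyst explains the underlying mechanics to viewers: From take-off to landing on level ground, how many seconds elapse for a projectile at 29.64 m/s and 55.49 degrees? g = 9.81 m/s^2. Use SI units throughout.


T = 2*v*sin(theta)/g
sin(theta) = sin(55.49 deg) = 0.824
T = 2*29.64*0.824 / 9.81
T = 48.8483 / 9.81 = 4.9794 s

4.9794 s


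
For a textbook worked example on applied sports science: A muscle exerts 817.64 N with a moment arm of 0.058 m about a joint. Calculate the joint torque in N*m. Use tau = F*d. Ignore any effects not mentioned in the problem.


tau = F * d
tau = 817.64 * 0.058
tau = 47.4231 N*m

47.4231 N*m


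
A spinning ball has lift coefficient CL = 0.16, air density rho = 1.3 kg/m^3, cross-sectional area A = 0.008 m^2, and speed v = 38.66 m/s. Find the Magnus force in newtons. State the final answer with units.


FM = 0.5 * CL * rho * A * v^2
FM = 0.5 * 0.16 * 1.3 * 0.008 * 38.66^2
v^2 = 1494.5956
FM = 0.5 * 0.16 * 1.3 * 0.008 * 1494.5956 = 1.2435 N

1.2435 N


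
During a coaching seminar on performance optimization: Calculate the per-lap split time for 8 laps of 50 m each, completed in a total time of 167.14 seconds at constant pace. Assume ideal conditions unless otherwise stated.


Split time = total_time / n_laps = 167.14 / 8
Split time = 20.8925 s per lap

20.8925 s


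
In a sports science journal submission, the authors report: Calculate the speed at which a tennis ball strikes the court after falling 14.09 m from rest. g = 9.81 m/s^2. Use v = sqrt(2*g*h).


v = sqrt(2 * g * h)
v = sqrt(2 * 9.81 * 14.09)
v = sqrt(276.4458) = 16.6267 m/s

16.6267 m/s


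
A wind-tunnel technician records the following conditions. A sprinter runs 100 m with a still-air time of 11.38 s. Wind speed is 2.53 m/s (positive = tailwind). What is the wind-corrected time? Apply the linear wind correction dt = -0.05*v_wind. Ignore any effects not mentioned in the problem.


dt = -0.05 * v_wind = -0.05 * 2.53 = -0.1265 s
t_corrected = t_still + dt = 11.38 + (-0.1265)
t_corrected = 11.2535 s

11.2535 s


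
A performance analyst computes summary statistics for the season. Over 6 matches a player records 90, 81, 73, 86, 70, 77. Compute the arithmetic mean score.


Average = sum / n
Sum = 477
Average = 477 / 6 = 79.5

79.5


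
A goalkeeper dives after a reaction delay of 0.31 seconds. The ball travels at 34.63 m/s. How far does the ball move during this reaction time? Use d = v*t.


d = v * t
d = 34.63 * 0.31
d = 10.7353 m

10.7353 m


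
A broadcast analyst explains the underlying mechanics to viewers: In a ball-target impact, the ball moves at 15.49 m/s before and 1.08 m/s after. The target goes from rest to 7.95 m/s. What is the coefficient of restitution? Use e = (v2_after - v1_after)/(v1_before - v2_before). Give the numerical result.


e = (v2_after - v1_after) / (v1_before - v2_before)
Numerator = 7.95 - 1.08 = 6.87
Denominator = 15.49 - 0 = 15.49
e = 6.87 / 15.49 = 0.4435

0.4435


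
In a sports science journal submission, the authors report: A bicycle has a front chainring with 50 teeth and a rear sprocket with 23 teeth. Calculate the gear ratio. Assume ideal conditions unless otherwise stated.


GR = front_teeth / rear_teeth
GR = 50 / 23
GR = 2.1739

2.1739


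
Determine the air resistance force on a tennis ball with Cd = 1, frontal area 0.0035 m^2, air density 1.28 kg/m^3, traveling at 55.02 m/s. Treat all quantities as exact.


Fd = 0.5 * Cd * rho * A * v^2
Fd = 0.5 * 1 * 1.28 * 0.0035 * 55.02^2
v^2 = 3027.2004
Fd = 0.5 * 1 * 1.28 * 0.0035 * 3027.2004 = 6.7809 N

6.7809 N


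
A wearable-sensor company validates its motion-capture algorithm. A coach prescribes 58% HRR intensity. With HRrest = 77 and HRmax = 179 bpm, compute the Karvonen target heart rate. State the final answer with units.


Target = HRrest + pct*(HRmax - HRrest)
Heart rate reserve = HRmax - HRrest = 179 - 77 = 102 bpm
Fraction = 58% = 0.58
Target = 77 + 0.58 * 102
Target = 77 + 59.16 = 136.16 bpm

136.16 bpm


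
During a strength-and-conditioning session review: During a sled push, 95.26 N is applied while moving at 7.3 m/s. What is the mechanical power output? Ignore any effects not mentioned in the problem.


P = F * v
P = 95.26 * 7.3
P = 695.398 W

695.398 W


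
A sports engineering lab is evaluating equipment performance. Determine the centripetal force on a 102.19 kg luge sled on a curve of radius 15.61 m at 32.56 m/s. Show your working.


Fc = m * v^2 / r
v^2 = 32.56^2 = 1060.1536
Fc = 102.19 * 1060.1536 / 15.61
Fc = 108337.0964 / 15.61 = 6940.2368 N

6940.2368 N


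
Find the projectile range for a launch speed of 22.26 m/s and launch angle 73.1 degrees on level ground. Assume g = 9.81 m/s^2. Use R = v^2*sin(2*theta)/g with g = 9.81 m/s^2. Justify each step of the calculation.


R = v^2 * sin(2*theta) / g
Convert angle to radians: theta = 73.1 deg = 1.2758 rad
sin(2*theta) = sin(2.5517) = 0.5563
R = 22.26^2 * 0.5563 / 9.81
R = 495.5076 * 0.5563 / 9.81 = 28.0987 m

28.0987 m


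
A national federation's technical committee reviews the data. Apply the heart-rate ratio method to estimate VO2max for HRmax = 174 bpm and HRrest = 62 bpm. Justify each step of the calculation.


VO2max = 15.3 * HRmax / HRrest
VO2max = 15.3 * 174 / 62
VO2max = 2662.2 / 62 = 42.9387 mL/kg/min

42.9387 mL/kg/min


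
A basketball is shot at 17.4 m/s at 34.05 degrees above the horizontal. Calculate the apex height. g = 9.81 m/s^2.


H = (v*sin(theta))^2 / (2*g)
vy = v*sin(theta) = 17.4 * sin(34.05 deg) = 9.7425 m/s
H = vy^2 / (2*g) = 94.9171 / (2*9.81)
H = 94.9171 / 19.62 = 4.8378 m

4.8378 m


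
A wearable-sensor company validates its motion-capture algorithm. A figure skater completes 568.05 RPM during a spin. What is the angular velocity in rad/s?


omega = RPM * 2 * pi / 60
omega = 568.05 * 2 * 3.14159 / 60
omega = 3569.1634 / 60 = 59.4861 rad/s

59.4861 rad/s


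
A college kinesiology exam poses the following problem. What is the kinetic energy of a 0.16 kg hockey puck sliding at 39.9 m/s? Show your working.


KE = 0.5 * m * v^2
KE = 0.5 * 0.16 * 39.9^2
KE = 0.5 * 0.16 * 1592.01 = 127.3608 J

127.3608 J


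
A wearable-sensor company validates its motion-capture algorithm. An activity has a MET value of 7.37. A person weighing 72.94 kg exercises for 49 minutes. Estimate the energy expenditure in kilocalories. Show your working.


kcal = MET * mass * time_hr
Convert time: 49 min = 0.8167 hr
kcal = 7.37 * 72.94 * 0.8167
kcal = 439.0137 kcal

439.0137 kcal


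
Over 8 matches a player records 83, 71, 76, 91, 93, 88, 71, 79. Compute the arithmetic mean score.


Average = sum / n
Sum = 652
Average = 652 / 8 = 81.5

81.5


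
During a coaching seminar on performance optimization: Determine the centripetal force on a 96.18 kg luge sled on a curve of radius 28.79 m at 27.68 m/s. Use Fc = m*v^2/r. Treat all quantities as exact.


Fc = m * v^2 / r
v^2 = 27.68^2 = 766.1824
Fc = 96.18 * 766.1824 / 28.79
Fc = 73691.4232 / 28.79 = 2559.6187 N

2559.6187 N


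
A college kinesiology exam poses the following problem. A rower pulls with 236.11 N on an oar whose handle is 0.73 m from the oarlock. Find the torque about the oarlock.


tau = F * d
tau = 236.11 * 0.73
tau = 172.3603 N*m

172.3603 N*m


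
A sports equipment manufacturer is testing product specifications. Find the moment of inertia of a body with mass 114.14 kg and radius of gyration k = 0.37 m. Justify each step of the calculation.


I = m * k^2
I = 114.14 * 0.37^2
I = 114.14 * 0.1369 = 15.6258 kg*m^2

15.6258 kg*m^2


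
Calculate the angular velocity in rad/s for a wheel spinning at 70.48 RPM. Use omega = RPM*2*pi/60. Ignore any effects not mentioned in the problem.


omega = RPM * 2 * pi / 60
omega = 70.48 * 2 * 3.14159 / 60
omega = 442.8389 / 60 = 7.3806 rad/s

7.3806 rad/s


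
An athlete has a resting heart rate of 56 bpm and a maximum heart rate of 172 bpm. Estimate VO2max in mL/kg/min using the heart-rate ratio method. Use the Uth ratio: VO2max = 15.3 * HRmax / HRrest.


VO2max = 15.3 * HRmax / HRrest
VO2max = 15.3 * 172 / 56
VO2max = 2631.6 / 56 = 46.9929 mL/kg/min

46.9929 mL/kg/min


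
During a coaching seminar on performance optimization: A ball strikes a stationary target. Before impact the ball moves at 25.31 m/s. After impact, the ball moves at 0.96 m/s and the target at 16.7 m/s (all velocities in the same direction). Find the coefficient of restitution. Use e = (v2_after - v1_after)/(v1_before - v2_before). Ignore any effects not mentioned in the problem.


e = (v2_after - v1_after) / (v1_before - v2_before)
Numerator = 16.7 - 0.96 = 15.74
Denominator = 25.31 - 0 = 25.31
e = 15.74 / 25.31 = 0.6219

0.6219


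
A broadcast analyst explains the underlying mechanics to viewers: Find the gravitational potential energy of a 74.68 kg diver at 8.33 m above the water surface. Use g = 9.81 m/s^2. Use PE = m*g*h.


PE = m * g * h
PE = 74.68 * 9.81 * 8.33
PE = 732.6108 * 8.33 = 6102.648 J

6102.648 J


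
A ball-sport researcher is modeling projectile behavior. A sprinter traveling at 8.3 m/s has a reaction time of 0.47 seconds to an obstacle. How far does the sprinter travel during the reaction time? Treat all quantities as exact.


d = v * t
d = 8.3 * 0.47
d = 3.901 m

3.901 m


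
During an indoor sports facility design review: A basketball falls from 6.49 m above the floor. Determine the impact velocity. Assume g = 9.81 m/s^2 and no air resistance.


v = sqrt(2 * g * h)
v = sqrt(2 * 9.81 * 6.49)
v = sqrt(127.3338) = 11.2842 m/s

11.2842 m/s


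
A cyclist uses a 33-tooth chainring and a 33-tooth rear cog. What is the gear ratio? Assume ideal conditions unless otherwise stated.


GR = front_teeth / rear_teeth
GR = 33 / 33
GR = 1

1


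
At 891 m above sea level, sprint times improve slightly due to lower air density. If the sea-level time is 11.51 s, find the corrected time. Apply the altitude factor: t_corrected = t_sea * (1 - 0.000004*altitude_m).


Correction factor = 1 - 0.000004 * 891 = 0.996436
t_corrected = t_sea * factor = 11.51 * 0.996436
t_corrected = 11.469 s

11.469 s


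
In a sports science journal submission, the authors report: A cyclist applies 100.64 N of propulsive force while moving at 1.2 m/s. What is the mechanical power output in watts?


P = F * v
P = 100.64 * 1.2
P = 120.768 W

120.768 W


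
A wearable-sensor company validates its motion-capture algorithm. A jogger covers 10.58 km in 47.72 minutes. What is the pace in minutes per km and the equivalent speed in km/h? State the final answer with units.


Pace = time / distance = 47.72 min / 10.58 km = 4.5104 min/km
Speed = distance / time_in_hours = 10.58 / 0.7953 hr
Speed = 13.3026 km/h

4.5104 min/km, 13.3026 km/h


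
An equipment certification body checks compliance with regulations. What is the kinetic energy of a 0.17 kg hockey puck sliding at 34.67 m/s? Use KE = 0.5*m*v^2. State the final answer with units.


KE = 0.5 * m * v^2
KE = 0.5 * 0.17 * 34.67^2
KE = 0.5 * 0.17 * 1202.0089 = 102.1708 J

102.1708 J


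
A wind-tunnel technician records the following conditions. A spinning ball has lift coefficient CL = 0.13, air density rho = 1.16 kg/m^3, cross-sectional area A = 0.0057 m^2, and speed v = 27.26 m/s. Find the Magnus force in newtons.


FM = 0.5 * CL * rho * A * v^2
FM = 0.5 * 0.13 * 1.16 * 0.0057 * 27.26^2
v^2 = 743.1076
FM = 0.5 * 0.13 * 1.16 * 0.0057 * 743.1076 = 0.3194 N

0.3194 N


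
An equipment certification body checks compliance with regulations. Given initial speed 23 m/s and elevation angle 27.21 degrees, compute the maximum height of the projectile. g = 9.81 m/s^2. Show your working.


H = (v*sin(theta))^2 / (2*g)
vy = v*sin(theta) = 23 * sin(27.21 deg) = 10.5168 m/s
H = vy^2 / (2*g) = 110.6036 / (2*9.81)
H = 110.6036 / 19.62 = 5.6373 m

5.6373 m


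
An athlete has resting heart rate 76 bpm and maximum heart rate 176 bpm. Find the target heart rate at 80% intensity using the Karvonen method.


Target = HRrest + pct*(HRmax - HRrest)
Heart rate reserve = HRmax - HRrest = 176 - 76 = 100 bpm
Fraction = 80% = 0.8
Target = 76 + 0.8 * 100
Target = 76 + 80 = 156 bpm

156 bpm


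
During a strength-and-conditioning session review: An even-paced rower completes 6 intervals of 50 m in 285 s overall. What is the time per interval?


Split time = total_time / n_laps = 285 / 6
Split time = 47.5 s per lap

47.5 s


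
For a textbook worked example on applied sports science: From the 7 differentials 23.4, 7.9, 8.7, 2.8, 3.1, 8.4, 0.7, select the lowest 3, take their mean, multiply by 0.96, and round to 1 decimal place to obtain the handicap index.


All differentials: 23.4, 7.9, 8.7, 2.8, 3.1, 8.4, 0.7
Sorted: 0.7, 2.8, 3.1, 7.9, 8.4, 8.7, 23.4
Best 3: 0.7, 2.8, 3.1
Average of best = 6.6 / 3 = 2.2
Raw index = 2.2 * 0.96 = 2.112
Handicap index = round(2.112, 1) = 2.1

2.1


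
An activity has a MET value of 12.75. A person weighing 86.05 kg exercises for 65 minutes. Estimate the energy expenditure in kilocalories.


kcal = MET * mass * time_hr
Convert time: 65 min = 1.0833 hr
kcal = 12.75 * 86.05 * 1.0833
kcal = 1188.5656 kcal

1188.5656 kcal


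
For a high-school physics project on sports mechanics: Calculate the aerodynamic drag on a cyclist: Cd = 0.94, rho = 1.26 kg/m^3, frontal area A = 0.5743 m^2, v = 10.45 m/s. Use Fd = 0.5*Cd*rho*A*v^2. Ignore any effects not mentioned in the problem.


Fd = 0.5 * Cd * rho * A * v^2
Fd = 0.5 * 0.94 * 1.26 * 0.5743 * 10.45^2
v^2 = 109.2025
Fd = 0.5 * 0.94 * 1.26 * 0.5743 * 109.2025 = 37.1398 N

37.1398 N


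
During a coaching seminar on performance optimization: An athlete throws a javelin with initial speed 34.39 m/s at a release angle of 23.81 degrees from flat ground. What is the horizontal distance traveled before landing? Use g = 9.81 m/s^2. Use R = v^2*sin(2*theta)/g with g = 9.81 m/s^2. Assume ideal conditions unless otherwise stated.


R = v^2 * sin(2*theta) / g
Convert angle to radians: theta = 23.81 deg = 0.4156 rad
sin(2*theta) = sin(0.8311) = 0.7387
R = 34.39^2 * 0.7387 / 9.81
R = 1182.6721 * 0.7387 / 9.81 = 89.0549 m

89.0549 m


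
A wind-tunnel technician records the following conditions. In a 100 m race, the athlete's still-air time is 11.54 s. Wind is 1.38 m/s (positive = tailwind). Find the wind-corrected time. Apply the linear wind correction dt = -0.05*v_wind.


dt = -0.05 * v_wind = -0.05 * 1.38 = -0.069 s
t_corrected = t_still + dt = 11.54 + (-0.069)
t_corrected = 11.471 s

11.471 s


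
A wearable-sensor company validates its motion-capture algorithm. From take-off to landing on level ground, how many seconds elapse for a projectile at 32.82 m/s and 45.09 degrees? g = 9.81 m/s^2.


T = 2*v*sin(theta)/g
sin(theta) = sin(45.09 deg) = 0.7082
T = 2*32.82*0.7082 / 9.81
T = 46.4873 / 9.81 = 4.7388 s

4.7388 s


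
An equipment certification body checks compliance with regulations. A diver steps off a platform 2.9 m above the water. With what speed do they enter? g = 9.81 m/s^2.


v = sqrt(2 * g * h)
v = sqrt(2 * 9.81 * 2.9)
v = sqrt(56.898) = 7.5431 m/s

7.5431 m/s


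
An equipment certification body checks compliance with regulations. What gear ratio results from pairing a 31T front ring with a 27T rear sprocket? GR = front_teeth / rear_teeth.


GR = front_teeth / rear_teeth
GR = 31 / 27
GR = 1.1481

1.1481


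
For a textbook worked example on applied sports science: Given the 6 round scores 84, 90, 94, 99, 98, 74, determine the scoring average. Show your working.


Average = sum / n
Sum = 539
Average = 539 / 6 = 89.8333

89.8333


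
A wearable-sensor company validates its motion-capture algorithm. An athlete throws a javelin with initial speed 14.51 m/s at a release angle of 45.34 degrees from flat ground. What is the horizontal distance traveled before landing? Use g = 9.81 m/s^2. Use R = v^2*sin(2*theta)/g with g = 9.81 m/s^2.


R = v^2 * sin(2*theta) / g
Convert angle to radians: theta = 45.34 deg = 0.7913 rad
sin(2*theta) = sin(1.5827) = 0.9999
R = 14.51^2 * 0.9999 / 9.81
R = 210.5401 * 0.9999 / 9.81 = 21.4603 m

21.4603 m


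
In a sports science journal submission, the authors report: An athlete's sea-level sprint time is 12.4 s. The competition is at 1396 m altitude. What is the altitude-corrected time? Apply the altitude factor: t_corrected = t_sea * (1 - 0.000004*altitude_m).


Correction factor = 1 - 0.000004 * 1396 = 0.994416
t_corrected = t_sea * factor = 12.4 * 0.994416
t_corrected = 12.3308 s

12.3308 s


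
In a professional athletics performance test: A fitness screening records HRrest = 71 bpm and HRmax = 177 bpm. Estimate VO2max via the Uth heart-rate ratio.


VO2max = 15.3 * HRmax / HRrest
VO2max = 15.3 * 177 / 71
VO2max = 2708.1 / 71 = 38.1423 mL/kg/min

38.1423 mL/kg/min


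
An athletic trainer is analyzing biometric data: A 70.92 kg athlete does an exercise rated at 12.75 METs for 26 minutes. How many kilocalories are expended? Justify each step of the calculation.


kcal = MET * mass * time_hr
Convert time: 26 min = 0.4333 hr
kcal = 12.75 * 70.92 * 0.4333
kcal = 391.833 kcal

391.833 kcal


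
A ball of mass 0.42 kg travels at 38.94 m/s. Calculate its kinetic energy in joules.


KE = 0.5 * m * v^2
KE = 0.5 * 0.42 * 38.94^2
KE = 0.5 * 0.42 * 1516.3236 = 318.428 J

318.428 J


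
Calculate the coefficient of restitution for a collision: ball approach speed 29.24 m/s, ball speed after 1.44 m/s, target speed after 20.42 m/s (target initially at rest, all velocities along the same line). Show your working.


e = (v2_after - v1_after) / (v1_before - v2_before)
Numerator = 20.42 - 1.44 = 18.98
Denominator = 29.24 - 0 = 29.24
e = 18.98 / 29.24 = 0.6491

0.6491


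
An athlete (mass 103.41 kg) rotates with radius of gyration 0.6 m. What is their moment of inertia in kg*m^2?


I = m * k^2
I = 103.41 * 0.6^2
I = 103.41 * 0.36 = 37.2276 kg*m^2

37.2276 kg*m^2


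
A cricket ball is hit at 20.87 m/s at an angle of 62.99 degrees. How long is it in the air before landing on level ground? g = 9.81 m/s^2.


T = 2*v*sin(theta)/g
sin(theta) = sin(62.99 deg) = 0.8909
T = 2*20.87*0.8909 / 9.81
T = 37.1873 / 9.81 = 3.7908 s

3.7908 s


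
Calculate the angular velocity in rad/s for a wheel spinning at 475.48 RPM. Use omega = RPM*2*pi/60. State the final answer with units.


omega = RPM * 2 * pi / 60
omega = 475.48 * 2 * 3.14159 / 60
omega = 2987.5289 / 60 = 49.7921 rad/s

49.7921 rad/s


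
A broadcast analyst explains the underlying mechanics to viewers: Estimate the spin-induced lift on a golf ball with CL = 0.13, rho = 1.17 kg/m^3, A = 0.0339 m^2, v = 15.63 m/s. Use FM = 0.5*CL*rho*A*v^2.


FM = 0.5 * CL * rho * A * v^2
FM = 0.5 * 0.13 * 1.17 * 0.0339 * 15.63^2
v^2 = 244.2969
FM = 0.5 * 0.13 * 1.17 * 0.0339 * 244.2969 = 0.6298 N

0.6298 N


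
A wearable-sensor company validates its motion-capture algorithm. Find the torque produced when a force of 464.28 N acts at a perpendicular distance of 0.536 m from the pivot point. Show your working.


tau = F * d
tau = 464.28 * 0.536
tau = 248.8541 N*m

248.8541 N*m


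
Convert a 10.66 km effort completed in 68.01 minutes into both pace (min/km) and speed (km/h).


Pace = time / distance = 68.01 min / 10.66 km = 6.3799 min/km
Speed = distance / time_in_hours = 10.66 / 1.1335 hr
Speed = 9.4045 km/h

6.3799 min/km, 9.4045 km/h


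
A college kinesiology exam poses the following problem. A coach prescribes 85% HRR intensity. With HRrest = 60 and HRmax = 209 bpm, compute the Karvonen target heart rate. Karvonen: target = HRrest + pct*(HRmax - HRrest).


Target = HRrest + pct*(HRmax - HRrest)
Heart rate reserve = HRmax - HRrest = 209 - 60 = 149 bpm
Fraction = 85% = 0.85
Target = 60 + 0.85 * 149
Target = 60 + 126.65 = 186.65 bpm

186.65 bpm


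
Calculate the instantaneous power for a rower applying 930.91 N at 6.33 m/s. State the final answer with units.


P = F * v
P = 930.91 * 6.33
P = 5892.6603 W

5892.6603 W


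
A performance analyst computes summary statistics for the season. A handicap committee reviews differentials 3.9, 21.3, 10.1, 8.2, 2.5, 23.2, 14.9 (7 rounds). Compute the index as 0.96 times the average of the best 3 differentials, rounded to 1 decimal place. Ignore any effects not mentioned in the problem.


All differentials: 3.9, 21.3, 10.1, 8.2, 2.5, 23.2, 14.9
Sorted: 2.5, 3.9, 8.2, 10.1, 14.9, 21.3, 23.2
Best 3: 2.5, 3.9, 8.2
Average of best = 14.6 / 3 = 4.8667
Raw index = 4.8667 * 0.96 = 4.672
Handicap index = round(4.672, 1) = 4.7

4.7


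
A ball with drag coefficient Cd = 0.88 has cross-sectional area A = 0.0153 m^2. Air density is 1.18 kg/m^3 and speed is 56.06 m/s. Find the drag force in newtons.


Fd = 0.5 * Cd * rho * A * v^2
Fd = 0.5 * 0.88 * 1.18 * 0.0153 * 56.06^2
v^2 = 3142.7236
Fd = 0.5 * 0.88 * 1.18 * 0.0153 * 3142.7236 = 24.965 N

24.965 N


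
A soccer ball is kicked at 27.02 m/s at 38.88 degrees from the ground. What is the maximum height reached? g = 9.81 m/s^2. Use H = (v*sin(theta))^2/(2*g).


H = (v*sin(theta))^2 / (2*g)
vy = v*sin(theta) = 27.02 * sin(38.88 deg) = 16.9602 m/s
H = vy^2 / (2*g) = 287.6491 / (2*9.81)
H = 287.6491 / 19.62 = 14.661 m

14.661 m


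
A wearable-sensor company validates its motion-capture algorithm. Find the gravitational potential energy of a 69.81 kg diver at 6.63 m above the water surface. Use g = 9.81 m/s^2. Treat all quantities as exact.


PE = m * g * h
PE = 69.81 * 9.81 * 6.63
PE = 684.8361 * 6.63 = 4540.4633 J

4540.4633 J


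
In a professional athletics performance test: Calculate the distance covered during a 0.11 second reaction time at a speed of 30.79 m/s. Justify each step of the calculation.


d = v * t
d = 30.79 * 0.11
d = 3.3869 m

3.3869 m


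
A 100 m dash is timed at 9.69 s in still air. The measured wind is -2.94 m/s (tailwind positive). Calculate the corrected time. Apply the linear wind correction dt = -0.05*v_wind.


dt = -0.05 * v_wind = -0.05 * -2.94 = 0.147 s
t_corrected = t_still + dt = 9.69 + (0.147)
t_corrected = 9.837 s

9.837 s


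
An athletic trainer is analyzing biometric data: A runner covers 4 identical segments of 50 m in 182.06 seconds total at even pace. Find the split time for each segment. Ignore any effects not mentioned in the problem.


Split time = total_time / n_laps = 182.06 / 4
Split time = 45.515 s per lap

45.515 s


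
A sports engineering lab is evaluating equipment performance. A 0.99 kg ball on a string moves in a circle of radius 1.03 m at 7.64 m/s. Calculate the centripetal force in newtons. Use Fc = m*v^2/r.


Fc = m * v^2 / r
v^2 = 7.64^2 = 58.3696
Fc = 0.99 * 58.3696 / 1.03
Fc = 57.7859 / 1.03 = 56.1028 N

56.1028 N


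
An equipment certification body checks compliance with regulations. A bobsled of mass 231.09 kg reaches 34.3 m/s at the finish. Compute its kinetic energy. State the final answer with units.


KE = 0.5 * m * v^2
KE = 0.5 * 231.09 * 34.3^2
KE = 0.5 * 231.09 * 1176.49 = 135937.537 J

135937.537 J


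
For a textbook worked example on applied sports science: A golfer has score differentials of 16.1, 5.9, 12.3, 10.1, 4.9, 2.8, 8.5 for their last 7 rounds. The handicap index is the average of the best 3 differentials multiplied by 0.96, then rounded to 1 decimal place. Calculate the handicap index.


All differentials: 16.1, 5.9, 12.3, 10.1, 4.9, 2.8, 8.5
Sorted: 2.8, 4.9, 5.9, 8.5, 10.1, 12.3, 16.1
Best 3: 2.8, 4.9, 5.9
Average of best = 13.6 / 3 = 4.5333
Raw index = 4.5333 * 0.96 = 4.352
Handicap index = round(4.352, 1) = 4.4

4.4


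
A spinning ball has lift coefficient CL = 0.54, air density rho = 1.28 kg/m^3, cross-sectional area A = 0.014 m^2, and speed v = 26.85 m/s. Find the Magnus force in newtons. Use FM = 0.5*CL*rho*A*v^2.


FM = 0.5 * CL * rho * A * v^2
FM = 0.5 * 0.54 * 1.28 * 0.014 * 26.85^2
v^2 = 720.9225
FM = 0.5 * 0.54 * 1.28 * 0.014 * 720.9225 = 3.4881 N

3.4881 N


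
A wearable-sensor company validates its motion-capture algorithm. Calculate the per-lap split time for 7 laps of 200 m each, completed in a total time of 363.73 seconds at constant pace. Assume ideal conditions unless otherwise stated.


Split time = total_time / n_laps = 363.73 / 7
Split time = 51.9614 s per lap

51.9614 s


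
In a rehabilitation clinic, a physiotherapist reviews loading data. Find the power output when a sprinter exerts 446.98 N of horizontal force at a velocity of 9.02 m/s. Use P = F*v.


P = F * v
P = 446.98 * 9.02
P = 4031.7596 W

4031.7596 W


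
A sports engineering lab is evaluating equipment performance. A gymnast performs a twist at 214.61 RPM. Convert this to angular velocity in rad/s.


omega = RPM * 2 * pi / 60
omega = 214.61 * 2 * 3.14159 / 60
omega = 1348.4344 / 60 = 22.4739 rad/s

22.4739 rad/s


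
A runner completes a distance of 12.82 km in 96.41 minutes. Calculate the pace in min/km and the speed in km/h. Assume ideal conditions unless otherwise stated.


Pace = time / distance = 96.41 min / 12.82 km = 7.5203 min/km
Speed = distance / time_in_hours = 12.82 / 1.6068 hr
Speed = 7.9784 km/h

7.5203 min/km, 7.9784 km/h


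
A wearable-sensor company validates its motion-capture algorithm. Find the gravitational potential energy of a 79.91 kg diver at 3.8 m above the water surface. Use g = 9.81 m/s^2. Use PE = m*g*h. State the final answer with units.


PE = m * g * h
PE = 79.91 * 9.81 * 3.8
PE = 783.9171 * 3.8 = 2978.885 J

2978.885 J


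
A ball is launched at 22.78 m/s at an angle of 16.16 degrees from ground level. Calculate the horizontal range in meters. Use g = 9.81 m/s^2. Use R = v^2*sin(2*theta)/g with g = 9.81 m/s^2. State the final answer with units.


R = v^2 * sin(2*theta) / g
Convert angle to radians: theta = 16.16 deg = 0.282 rad
sin(2*theta) = sin(0.5641) = 0.5346
R = 22.78^2 * 0.5346 / 9.81
R = 518.9284 * 0.5346 / 9.81 = 28.2817 m

28.2817 m


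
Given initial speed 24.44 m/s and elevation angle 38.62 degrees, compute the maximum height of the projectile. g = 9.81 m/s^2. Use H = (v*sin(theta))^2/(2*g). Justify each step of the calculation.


H = (v*sin(theta))^2 / (2*g)
vy = v*sin(theta) = 24.44 * sin(38.62 deg) = 15.2543 m/s
H = vy^2 / (2*g) = 232.6932 / (2*9.81)
H = 232.6932 / 19.62 = 11.86 m

11.86 m


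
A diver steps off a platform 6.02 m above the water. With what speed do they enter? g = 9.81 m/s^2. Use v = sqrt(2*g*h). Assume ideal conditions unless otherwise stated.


v = sqrt(2 * g * h)
v = sqrt(2 * 9.81 * 6.02)
v = sqrt(118.1124) = 10.868 m/s

10.868 m/s


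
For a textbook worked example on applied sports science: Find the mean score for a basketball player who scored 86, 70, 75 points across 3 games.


Average = sum / n
Sum = 231
Average = 231 / 3 = 77

77


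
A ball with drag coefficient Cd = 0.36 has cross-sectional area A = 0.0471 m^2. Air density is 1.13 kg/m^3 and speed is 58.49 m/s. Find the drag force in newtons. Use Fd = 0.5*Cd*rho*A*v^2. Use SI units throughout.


Fd = 0.5 * Cd * rho * A * v^2
Fd = 0.5 * 0.36 * 1.13 * 0.0471 * 58.49^2
v^2 = 3421.0801
Fd = 0.5 * 0.36 * 1.13 * 0.0471 * 3421.0801 = 32.7744 N

32.7744 N


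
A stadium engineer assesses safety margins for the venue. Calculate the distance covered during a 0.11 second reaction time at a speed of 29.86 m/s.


d = v * t
d = 29.86 * 0.11
d = 3.2846 m

3.2846 m


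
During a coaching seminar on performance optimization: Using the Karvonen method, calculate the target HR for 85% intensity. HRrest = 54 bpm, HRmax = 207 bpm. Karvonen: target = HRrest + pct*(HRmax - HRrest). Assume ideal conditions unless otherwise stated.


Target = HRrest + pct*(HRmax - HRrest)
Heart rate reserve = HRmax - HRrest = 207 - 54 = 153 bpm
Fraction = 85% = 0.85
Target = 54 + 0.85 * 153
Target = 54 + 130.05 = 184.05 bpm

184.05 bpm


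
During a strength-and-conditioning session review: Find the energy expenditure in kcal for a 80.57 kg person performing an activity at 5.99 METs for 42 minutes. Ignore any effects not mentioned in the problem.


kcal = MET * mass * time_hr
Convert time: 42 min = 0.7 hr
kcal = 5.99 * 80.57 * 0.7
kcal = 337.83 kcal

337.83 kcal


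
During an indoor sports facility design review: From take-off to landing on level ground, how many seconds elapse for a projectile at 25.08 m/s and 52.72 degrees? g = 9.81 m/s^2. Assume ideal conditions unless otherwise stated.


T = 2*v*sin(theta)/g
sin(theta) = sin(52.72 deg) = 0.7957
T = 2*25.08*0.7957 / 9.81
T = 39.9116 / 9.81 = 4.0685 s

4.0685 s


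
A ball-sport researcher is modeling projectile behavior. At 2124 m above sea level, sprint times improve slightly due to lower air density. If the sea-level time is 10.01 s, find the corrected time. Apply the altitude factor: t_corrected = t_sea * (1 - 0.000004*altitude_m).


Correction factor = 1 - 0.000004 * 2124 = 0.991504
t_corrected = t_sea * factor = 10.01 * 0.991504
t_corrected = 9.925 s

9.925 s


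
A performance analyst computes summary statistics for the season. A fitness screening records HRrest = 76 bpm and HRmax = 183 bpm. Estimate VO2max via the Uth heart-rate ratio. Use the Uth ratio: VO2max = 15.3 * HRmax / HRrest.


VO2max = 15.3 * HRmax / HRrest
VO2max = 15.3 * 183 / 76
VO2max = 2799.9 / 76 = 36.8408 mL/kg/min

36.8408 mL/kg/min


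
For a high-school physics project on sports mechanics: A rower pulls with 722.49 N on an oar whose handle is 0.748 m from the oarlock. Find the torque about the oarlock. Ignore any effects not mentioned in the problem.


tau = F * d
tau = 722.49 * 0.748
tau = 540.4225 N*m

540.4225 N*m


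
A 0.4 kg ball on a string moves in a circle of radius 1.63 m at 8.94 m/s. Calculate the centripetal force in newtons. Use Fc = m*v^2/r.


Fc = m * v^2 / r
v^2 = 8.94^2 = 79.9236
Fc = 0.4 * 79.9236 / 1.63
Fc = 31.9694 / 1.63 = 19.6132 N

19.6132 N


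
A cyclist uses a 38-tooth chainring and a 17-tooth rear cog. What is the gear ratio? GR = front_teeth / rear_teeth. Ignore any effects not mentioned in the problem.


GR = front_teeth / rear_teeth
GR = 38 / 17
GR = 2.2353

2.2353


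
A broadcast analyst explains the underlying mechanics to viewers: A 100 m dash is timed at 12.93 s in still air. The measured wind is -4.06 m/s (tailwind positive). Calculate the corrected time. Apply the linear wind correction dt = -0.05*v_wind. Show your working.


dt = -0.05 * v_wind = -0.05 * -4.06 = 0.203 s
t_corrected = t_still + dt = 12.93 + (0.203)
t_corrected = 13.133 s

13.133 s


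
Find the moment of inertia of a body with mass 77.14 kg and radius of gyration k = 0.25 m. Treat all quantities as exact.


I = m * k^2
I = 77.14 * 0.25^2
I = 77.14 * 0.0625 = 4.8213 kg*m^2

4.8213 kg*m^2


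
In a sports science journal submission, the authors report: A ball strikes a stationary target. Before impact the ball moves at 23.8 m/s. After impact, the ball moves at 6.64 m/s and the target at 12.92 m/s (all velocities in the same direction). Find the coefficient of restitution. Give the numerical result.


e = (v2_after - v1_after) / (v1_before - v2_before)
Numerator = 12.92 - 6.64 = 6.28
Denominator = 23.8 - 0 = 23.8
e = 6.28 / 23.8 = 0.2639

0.2639


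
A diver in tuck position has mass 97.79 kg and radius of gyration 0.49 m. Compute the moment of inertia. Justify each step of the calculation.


I = m * k^2
I = 97.79 * 0.49^2
I = 97.79 * 0.2401 = 23.4794 kg*m^2

23.4794 kg*m^2


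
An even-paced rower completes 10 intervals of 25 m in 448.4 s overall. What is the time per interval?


Split time = total_time / n_laps = 448.4 / 10
Split time = 44.84 s per lap

44.84 s


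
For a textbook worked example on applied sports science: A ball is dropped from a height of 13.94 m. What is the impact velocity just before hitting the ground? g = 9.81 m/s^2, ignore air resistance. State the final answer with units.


v = sqrt(2 * g * h)
v = sqrt(2 * 9.81 * 13.94)
v = sqrt(273.5028) = 16.5379 m/s

16.5379 m/s
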